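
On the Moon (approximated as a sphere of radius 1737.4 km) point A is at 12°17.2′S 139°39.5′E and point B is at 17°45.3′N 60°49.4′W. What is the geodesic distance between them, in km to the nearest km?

Let φ₁ = -0.2144 rad, φ₂ = 0.3099 rad, and Δλ = 2.7841 rad.
Haversine: a = sin²(Δφ/2) + cos φ₁ cos φ₂ sin²(Δλ/2) = 0.0672 + (0.9771)(0.9524)(0.9684) = 0.96831.
Central angle c = 2·arcsin(√a) = 2.78366 rad.
Distance = R·c = 1737.4 × 2.7837 ≈ 4836 km.

4836 km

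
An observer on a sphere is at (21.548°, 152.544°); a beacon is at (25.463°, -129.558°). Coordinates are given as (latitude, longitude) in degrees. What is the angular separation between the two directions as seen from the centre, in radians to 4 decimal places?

1.2303 rad

With latitudes φ₁ = 21.548°, φ₂ = 25.463° and longitude difference Δλ = 77.898°:
Haversine: a = sin²(Δφ/2) + cos φ₁ cos φ₂ sin²(Δλ/2) = 0.0012 + (0.9301)(0.9029)(0.3952) = 0.33302.
Central angle c = 2·arcsin(√a) = 1.23029 rad.
So the angular separation is 1.2303 rad.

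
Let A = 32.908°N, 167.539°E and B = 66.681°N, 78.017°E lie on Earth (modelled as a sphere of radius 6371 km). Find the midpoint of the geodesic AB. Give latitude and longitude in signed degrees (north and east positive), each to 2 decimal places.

57.50°, 142.38°

The central angle between A and B is δ = 1.0453 rad.
With f = 0.5, the slerp weights are sin((1−f)δ)/sin δ = 0.5770 and sin(fδ)/sin δ = 0.5770.
Weighted sum of the unit vectors: (0.5770)·(-0.8198,0.1812,0.5433) + (0.5770)·(0.0822,0.3872,0.9183) = (-0.4256, 0.3280, 0.8434).
Converting back: φ = atan2(z, √(x²+y²)) = 57.50°, λ = atan2(y, x) = 142.38°.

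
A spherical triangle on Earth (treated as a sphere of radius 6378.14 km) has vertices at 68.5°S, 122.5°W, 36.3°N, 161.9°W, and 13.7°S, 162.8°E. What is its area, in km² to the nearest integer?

Side lengths (central angles): a = 1.0486, b = 1.2511, c = 1.8992 rad; semiperimeter s = 2.0994.
By l'Huilier's theorem, tan(E/4) = √[tan(s/2) tan((s−a)/2) tan((s−b)/2) tan((s−c)/2)], giving spherical excess E = 0.8434 rad.
Area = E·R² = 0.8434 × (6378.14)² ≈ 34311134 km².

34311134 km²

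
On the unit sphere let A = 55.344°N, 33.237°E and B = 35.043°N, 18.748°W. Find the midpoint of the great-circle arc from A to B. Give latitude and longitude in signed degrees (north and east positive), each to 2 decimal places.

48.13°, 2.22°

Central angle δ = 0.7090 rad. Interpolating on the sphere with fraction f = 0.5:
P = [sin((1−f)δ)·A + sin(fδ)·B] / sin δ = 0.5331·A + 0.5331·B in Cartesian coordinates,
giving P = (0.6669, 0.0259, 0.7447), i.e. latitude 48.13°, longitude 2.22°.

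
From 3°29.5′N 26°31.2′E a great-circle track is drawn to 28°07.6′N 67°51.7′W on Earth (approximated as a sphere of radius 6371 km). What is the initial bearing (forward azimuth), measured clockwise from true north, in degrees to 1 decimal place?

298.4°

Δλ = -94.382° = -1.6473 rad.
y = sin Δλ · cos φ₂ = (-0.9971)(0.8819) = -0.8793
x = cos φ₁ sin φ₂ − sin φ₁ cos φ₂ cos Δλ = (0.9981)(0.4714) − (0.0609)(0.8819)(-0.0764) = 0.4747
θ = atan2(y, x) = -61.64°; adding 360° gives 298.4°.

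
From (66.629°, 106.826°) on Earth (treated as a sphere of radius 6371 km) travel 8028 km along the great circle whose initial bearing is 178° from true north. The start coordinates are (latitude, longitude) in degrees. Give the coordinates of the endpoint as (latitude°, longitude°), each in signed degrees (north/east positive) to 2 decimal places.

Angular distance δ = d/R = 8028/6371 = 1.26008 rad; initial bearing θ = 3.1067 rad.
sin φ₂ = sin φ₁ cos δ + cos φ₁ sin δ cos θ = (0.9180)(0.3057) + (0.3967)(0.9521)(-0.9994) = -0.0968, so φ₂ = -5.56°.
Δλ = atan2(sin θ sin δ cos φ₁, cos δ − sin φ₁ sin φ₂) = atan2(0.0132, 0.3946) = 1.913°.
λ₂ = 106.826° + 1.913° = 108.74°.

-5.56°, 108.74°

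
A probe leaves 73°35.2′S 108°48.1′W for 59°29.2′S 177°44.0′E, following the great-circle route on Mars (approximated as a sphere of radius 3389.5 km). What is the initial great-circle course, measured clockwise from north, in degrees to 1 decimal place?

257.8°

With φ₁ = -1.2843, φ₂ = -1.0382, Δλ = -1.2822 rad, the forward-azimuth formula gives
θ = atan2( sin Δλ cos φ₂ , cos φ₁ sin φ₂ − sin φ₁ cos φ₂ cos Δλ ) = atan2(-0.4867, -0.1048) = -102.15°.
Adding 360° brings this into [0°, 360°): 257.8°.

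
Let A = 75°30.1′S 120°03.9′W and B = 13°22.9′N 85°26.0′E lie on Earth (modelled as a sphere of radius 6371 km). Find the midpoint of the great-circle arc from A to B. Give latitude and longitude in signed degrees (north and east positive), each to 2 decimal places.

-44.31°, 93.64°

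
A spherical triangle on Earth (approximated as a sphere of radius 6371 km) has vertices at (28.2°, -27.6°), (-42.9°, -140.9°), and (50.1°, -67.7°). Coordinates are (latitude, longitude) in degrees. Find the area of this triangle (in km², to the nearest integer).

43242676 km²

Side lengths (central angles): a = 1.9675, b = 0.6519, c = 2.1859 rad; semiperimeter s = 2.4027.
By l'Huilier's theorem, tan(E/4) = √[tan(s/2) tan((s−a)/2) tan((s−b)/2) tan((s−c)/2)], giving spherical excess E = 1.0654 rad.
Area = E·R² = 1.0654 × (6371)² ≈ 43242676 km².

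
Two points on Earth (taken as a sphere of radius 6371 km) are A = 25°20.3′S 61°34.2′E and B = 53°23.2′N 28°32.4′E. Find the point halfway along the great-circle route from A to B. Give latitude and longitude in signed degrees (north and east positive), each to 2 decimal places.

14.58°, 48.53°

Central angle δ = 1.4622 rad. Interpolating on the sphere with fraction f = 0.5:
P = [sin((1−f)δ)·A + sin(fδ)·B] / sin δ = 0.6716·A + 0.6716·B in Cartesian coordinates,
giving P = (0.6409, 0.7252, 0.2517), i.e. latitude 14.58°, longitude 48.53°.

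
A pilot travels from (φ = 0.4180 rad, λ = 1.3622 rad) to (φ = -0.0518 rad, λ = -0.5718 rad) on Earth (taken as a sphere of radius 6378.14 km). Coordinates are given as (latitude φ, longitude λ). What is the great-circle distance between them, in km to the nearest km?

With latitudes φ₁ = 23.950°, φ₂ = -2.968° and longitude difference Δλ = -110.810°:
cos c = sin φ₁ sin φ₂ + cos φ₁ cos φ₂ cos Δλ = (0.4059)(-0.0518) + (0.9139)(0.9987)(-0.3553) = -0.34527,
so c = arccos(-0.34527) = 1.92332 rad.
Distance = R·c = 6378.14 × 1.9233 ≈ 12267 km.

12267 km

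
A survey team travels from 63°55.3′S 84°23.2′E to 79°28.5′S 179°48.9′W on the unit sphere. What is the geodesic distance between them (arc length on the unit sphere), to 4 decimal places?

0.5054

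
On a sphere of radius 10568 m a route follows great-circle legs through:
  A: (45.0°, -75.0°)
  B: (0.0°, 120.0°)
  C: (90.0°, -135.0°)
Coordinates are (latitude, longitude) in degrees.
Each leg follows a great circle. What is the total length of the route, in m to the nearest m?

41146 m

Leg A→B: central angle 2.3227 rad, distance 24546.0 m.
Leg B→C: central angle 1.5708 rad, distance 16600.2 m.
Total: 24546.0 + 16600.2 ≈ 41146 m.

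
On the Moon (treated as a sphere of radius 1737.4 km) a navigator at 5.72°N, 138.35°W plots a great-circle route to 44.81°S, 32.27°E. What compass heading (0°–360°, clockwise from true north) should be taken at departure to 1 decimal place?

169.6°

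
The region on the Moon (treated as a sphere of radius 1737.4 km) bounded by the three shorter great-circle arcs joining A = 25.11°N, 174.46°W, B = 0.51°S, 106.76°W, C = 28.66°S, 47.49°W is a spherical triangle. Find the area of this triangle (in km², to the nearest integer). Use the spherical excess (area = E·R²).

412696 km²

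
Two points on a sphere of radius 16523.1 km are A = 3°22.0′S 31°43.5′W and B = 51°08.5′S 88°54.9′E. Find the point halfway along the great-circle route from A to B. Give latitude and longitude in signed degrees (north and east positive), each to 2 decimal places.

-44.00°, 6.78°

The central angle between A and B is δ = 1.8478 rad.
With f = 0.5, the slerp weights are sin((1−f)δ)/sin δ = 0.8296 and sin(fδ)/sin δ = 0.8296.
Weighted sum of the unit vectors: (0.8296)·(0.8491,-0.5249,-0.0587) + (0.8296)·(0.0119,0.6273,-0.7787) = (0.7143, 0.0849, -0.6947).
Converting back: φ = atan2(z, √(x²+y²)) = -44.00°, λ = atan2(y, x) = 6.78°.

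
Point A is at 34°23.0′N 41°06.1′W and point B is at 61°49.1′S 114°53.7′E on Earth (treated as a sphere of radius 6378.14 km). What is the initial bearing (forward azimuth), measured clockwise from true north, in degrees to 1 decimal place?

158.3°

With φ₁ = 0.6001, φ₂ = -1.0789, Δλ = 2.7227 rad, the forward-azimuth formula gives
θ = atan2( sin Δλ cos φ₂ , cos φ₁ sin φ₂ − sin φ₁ cos φ₂ cos Δλ ) = atan2(0.1921, -0.4838) = 158.34°.
So the initial bearing is 158.3°.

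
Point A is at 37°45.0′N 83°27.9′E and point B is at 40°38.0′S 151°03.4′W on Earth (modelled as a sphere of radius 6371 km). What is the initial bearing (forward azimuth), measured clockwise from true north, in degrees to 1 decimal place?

Δλ = 125.478° = 2.1900 rad.
y = sin Δλ · cos φ₂ = (0.8143)(0.7589) = 0.6180
x = cos φ₁ sin φ₂ − sin φ₁ cos φ₂ cos Δλ = (0.7907)(-0.6512) − (0.6122)(0.7589)(-0.5804) = -0.2453
θ = atan2(y, x) = 111.65°, so the bearing is 111.6°.

111.6°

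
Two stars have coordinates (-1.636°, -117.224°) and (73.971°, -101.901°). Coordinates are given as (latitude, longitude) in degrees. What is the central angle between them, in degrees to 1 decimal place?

With latitudes φ₁ = -1.636°, φ₂ = 73.971° and longitude difference Δλ = 15.323°:
Haversine: a = sin²(Δφ/2) + cos φ₁ cos φ₂ sin²(Δλ/2) = 0.3757 + (0.9996)(0.2761)(0.0178) = 0.38062.
Central angle c = 2·arcsin(√a) = 1.32971 rad.
So the angular separation is 76.2°.

76.2°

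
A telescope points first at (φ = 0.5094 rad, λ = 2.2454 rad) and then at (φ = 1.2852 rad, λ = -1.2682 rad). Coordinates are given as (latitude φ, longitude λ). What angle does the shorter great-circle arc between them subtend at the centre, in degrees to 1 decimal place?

76.2°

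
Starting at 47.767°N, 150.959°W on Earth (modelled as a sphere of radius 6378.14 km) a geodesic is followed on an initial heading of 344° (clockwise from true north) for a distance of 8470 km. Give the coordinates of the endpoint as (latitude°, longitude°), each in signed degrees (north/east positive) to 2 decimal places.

53.63°, 55.86°

Angular distance δ = d/R = 8470/6378.14 = 1.32797 rad; initial bearing θ = 6.0039 rad.
sin φ₂ = sin φ₁ cos δ + cos φ₁ sin δ cos θ = (0.7404)(0.2404) + (0.6721)(0.9707)(0.9613) = 0.8052, so φ₂ = 53.63°.
Δλ = atan2(sin θ sin δ cos φ₁, cos δ − sin φ₁ sin φ₂) = atan2(-0.1798, -0.3557) = -153.182°.
λ₂ = -150.959° − 153.182° = -304.14° → 55.86° after wrapping to (−180°, 180°].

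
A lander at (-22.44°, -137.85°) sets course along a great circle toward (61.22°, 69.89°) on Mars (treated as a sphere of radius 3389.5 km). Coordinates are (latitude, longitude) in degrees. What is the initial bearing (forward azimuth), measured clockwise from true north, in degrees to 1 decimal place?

340.9°

With φ₁ = -0.3917, φ₂ = 1.0685, Δλ = -2.6574 rad, the forward-azimuth formula gives
θ = atan2( sin Δλ cos φ₂ , cos φ₁ sin φ₂ − sin φ₁ cos φ₂ cos Δλ ) = atan2(-0.2241, 0.6475) = -19.09°.
Adding 360° brings this into [0°, 360°): 340.9°.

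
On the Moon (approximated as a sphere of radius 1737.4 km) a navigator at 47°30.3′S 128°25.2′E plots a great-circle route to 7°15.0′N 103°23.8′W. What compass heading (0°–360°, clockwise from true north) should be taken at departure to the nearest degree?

With φ₁ = -0.8291, φ₂ = 0.1265, Δλ = 2.2372 rad, the forward-azimuth formula gives
θ = atan2( sin Δλ cos φ₂ , cos φ₁ sin φ₂ − sin φ₁ cos φ₂ cos Δλ ) = atan2(0.7798, -0.3669) = 115.20°.
So the initial bearing is 115°.

115°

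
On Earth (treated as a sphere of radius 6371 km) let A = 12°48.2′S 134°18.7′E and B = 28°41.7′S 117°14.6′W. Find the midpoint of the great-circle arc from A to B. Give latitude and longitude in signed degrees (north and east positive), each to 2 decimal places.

-32.87°, -175.66°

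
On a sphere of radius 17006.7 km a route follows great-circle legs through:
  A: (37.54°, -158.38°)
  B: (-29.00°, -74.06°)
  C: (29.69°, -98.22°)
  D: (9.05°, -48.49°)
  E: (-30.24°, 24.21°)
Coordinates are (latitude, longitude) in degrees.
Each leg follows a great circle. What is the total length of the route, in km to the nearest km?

88122 km

Leg A→B: central angle 1.7995 rad, distance 30604.4 km.
Leg B→C: central angle 1.1005 rad, distance 18716.6 km.
Leg C→D: central angle 0.8861 rad, distance 15069.4 km.
Leg D→E: central angle 1.3954 rad, distance 23731.2 km.
Total: 30604.4 + 18716.6 + 15069.4 + 23731.2 ≈ 88122 km.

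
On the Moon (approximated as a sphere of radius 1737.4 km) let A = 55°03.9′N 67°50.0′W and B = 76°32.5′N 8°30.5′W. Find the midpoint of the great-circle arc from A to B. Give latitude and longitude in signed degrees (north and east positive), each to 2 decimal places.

Central angle δ = 0.5251 rad. Interpolating on the sphere with fraction f = 0.5:
P = [sin((1−f)δ)·A + sin(fδ)·B] / sin δ = 0.5177·A + 0.5177·B in Cartesian coordinates,
giving P = (0.2310, -0.2924, 0.9280), i.e. latitude 68.12°, longitude -51.69°.

68.12°, -51.69°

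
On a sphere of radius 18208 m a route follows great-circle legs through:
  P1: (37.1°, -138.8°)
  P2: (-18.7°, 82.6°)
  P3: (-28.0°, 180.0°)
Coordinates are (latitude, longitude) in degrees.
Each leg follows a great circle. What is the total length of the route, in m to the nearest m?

72144 m

Leg P1→P2: central angle 2.4342 rad, distance 44322.8 m.
Leg P2→P3: central angle 1.5280 rad, distance 27821.5 m.
Total: 44322.8 + 27821.5 ≈ 72144 m.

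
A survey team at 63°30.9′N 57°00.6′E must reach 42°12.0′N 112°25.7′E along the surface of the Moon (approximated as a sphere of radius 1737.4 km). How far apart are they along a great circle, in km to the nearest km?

1150 km

In radians: φ₁ = 1.1085, φ₂ = 0.7365, Δλ = 55.418° = 0.9672 rad.
cos c = sin φ₁ sin φ₂ + cos φ₁ cos φ₂ cos Δλ = (0.8951)(0.6717) + (0.4460)(0.7408)(0.5676) = 0.78874,
so c = arccos(0.78874) = 0.66204 rad.
Distance = R·c = 1737.4 × 0.6620 ≈ 1150 km.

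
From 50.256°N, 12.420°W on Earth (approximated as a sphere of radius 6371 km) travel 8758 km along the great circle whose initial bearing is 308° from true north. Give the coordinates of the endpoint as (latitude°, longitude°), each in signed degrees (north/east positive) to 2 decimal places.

32.41°, -126.15°

Angular distance δ = d/R = 8758/6371 = 1.37467 rad; initial bearing θ = 5.3756 rad.
sin φ₂ = sin φ₁ cos δ + cos φ₁ sin δ cos θ = (0.7689)(0.1949) + (0.6394)(0.9808)(0.6157) = 0.5359, so φ₂ = 32.41°.
Δλ = atan2(sin θ sin δ cos φ₁, cos δ − sin φ₁ sin φ₂) = atan2(-0.4942, -0.2172) = -113.727°.
λ₂ = -12.420° − 113.727° = -126.15°.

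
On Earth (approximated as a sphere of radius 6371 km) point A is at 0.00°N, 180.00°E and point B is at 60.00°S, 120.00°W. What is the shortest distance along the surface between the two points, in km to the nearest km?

In radians: φ₁ = 0.0000, φ₂ = -1.0472, Δλ = 60.000° = 1.0472 rad.
cos c = sin φ₁ sin φ₂ + cos φ₁ cos φ₂ cos Δλ = (0.0000)(-0.8660) + (1.0000)(0.5000)(0.5000) = 0.25000,
so c = arccos(0.25000) = 1.31812 rad.
Distance = R·c = 6371 × 1.3181 ≈ 8398 km.

8398 km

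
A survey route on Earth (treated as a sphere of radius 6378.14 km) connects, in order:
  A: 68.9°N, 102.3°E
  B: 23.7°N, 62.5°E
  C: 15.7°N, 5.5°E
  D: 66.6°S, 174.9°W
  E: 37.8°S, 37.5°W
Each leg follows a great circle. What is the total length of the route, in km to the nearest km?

Leg A→B: central angle 0.8915 rad, distance 5686.1 km.
Leg B→C: central angle 0.9411 rad, distance 6002.7 km.
Leg C→D: central angle 2.2532 rad, distance 14371.3 km.
Leg D→E: central angle 1.2329 rad, distance 7863.6 km.
Total: 5686.1 + 6002.7 + 14371.3 + 7863.6 ≈ 33924 km.

33924 km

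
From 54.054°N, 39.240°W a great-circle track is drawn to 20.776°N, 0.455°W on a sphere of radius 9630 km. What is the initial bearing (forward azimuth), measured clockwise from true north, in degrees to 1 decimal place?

123.1°

With φ₁ = 0.9434, φ₂ = 0.3626, Δλ = 0.6769 rad, the forward-azimuth formula gives
θ = atan2( sin Δλ cos φ₂ , cos φ₁ sin φ₂ − sin φ₁ cos φ₂ cos Δλ ) = atan2(0.5857, -0.3818) = 123.10°.
So the initial bearing is 123.1°.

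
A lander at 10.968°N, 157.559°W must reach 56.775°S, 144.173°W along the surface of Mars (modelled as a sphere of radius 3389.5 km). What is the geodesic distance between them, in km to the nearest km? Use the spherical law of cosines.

4061 km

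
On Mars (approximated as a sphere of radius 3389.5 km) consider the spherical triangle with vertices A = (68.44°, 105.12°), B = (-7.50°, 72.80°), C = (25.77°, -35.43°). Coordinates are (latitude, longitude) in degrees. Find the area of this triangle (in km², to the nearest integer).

Side lengths (central angles): a = 1.9135, b = 1.4214, c = 1.3832 rad; semiperimeter s = 2.3591.
By l'Huilier's theorem, tan(E/4) = √[tan(s/2) tan((s−a)/2) tan((s−b)/2) tan((s−c)/2)], giving spherical excess E = 1.4673 rad.
Area = E·R² = 1.4673 × (3389.5)² ≈ 16857380 km².

16857380 km²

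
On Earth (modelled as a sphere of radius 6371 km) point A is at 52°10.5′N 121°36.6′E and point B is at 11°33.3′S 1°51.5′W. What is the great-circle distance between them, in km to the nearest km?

In radians: φ₁ = 0.9106, φ₂ = -0.2017, Δλ = -123.468° = -2.1549 rad.
Haversine: a = sin²(Δφ/2) + cos φ₁ cos φ₂ sin²(Δλ/2) = 0.2787 + (0.6133)(0.9797)(0.7757) = 0.74478.
Central angle c = 2·arcsin(√a) = 2.08238 rad.
Distance = R·c = 6371 × 2.0824 ≈ 13267 km.

13267 km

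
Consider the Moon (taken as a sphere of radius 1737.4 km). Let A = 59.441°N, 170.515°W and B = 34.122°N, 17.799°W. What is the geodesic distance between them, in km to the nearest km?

With latitudes φ₁ = 59.441°, φ₂ = 34.122° and longitude difference Δλ = 152.716°:
Haversine: a = sin²(Δφ/2) + cos φ₁ cos φ₂ sin²(Δλ/2) = 0.0480 + (0.5084)(0.8278)(0.9444) = 0.44551.
Central angle c = 2·arcsin(√a) = 1.46161 rad.
Distance = R·c = 1737.4 × 1.4616 ≈ 2539 km.

2539 km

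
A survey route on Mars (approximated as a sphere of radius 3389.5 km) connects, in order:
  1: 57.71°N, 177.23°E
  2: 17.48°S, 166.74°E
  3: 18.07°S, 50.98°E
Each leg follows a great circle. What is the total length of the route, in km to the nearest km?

10838 km

Leg 1→2: central angle 1.3211 rad, distance 4477.9 km.
Leg 2→3: central angle 1.8765 rad, distance 6360.2 km.
Total: 4477.9 + 6360.2 ≈ 10838 km.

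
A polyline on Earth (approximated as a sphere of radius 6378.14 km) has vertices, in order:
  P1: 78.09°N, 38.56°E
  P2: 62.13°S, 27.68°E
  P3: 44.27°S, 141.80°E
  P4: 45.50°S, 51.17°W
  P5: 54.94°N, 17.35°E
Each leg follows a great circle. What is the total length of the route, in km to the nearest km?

Leg P1→P2: central angle 2.4500 rad, distance 15626.5 km.
Leg P2→P3: central angle 1.0698 rad, distance 6823.4 km.
Leg P3→P4: central angle 1.5620 rad, distance 9962.7 km.
Leg P4→P5: central angle 2.0224 rad, distance 12899.1 km.
Total: 15626.5 + 6823.4 + 9962.7 + 12899.1 ≈ 45312 km.

45312 km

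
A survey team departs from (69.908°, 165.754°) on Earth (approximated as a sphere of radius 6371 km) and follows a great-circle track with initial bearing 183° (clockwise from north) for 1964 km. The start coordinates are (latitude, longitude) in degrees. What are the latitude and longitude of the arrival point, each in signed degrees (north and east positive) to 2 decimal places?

52.26°, 164.27°

Angular distance δ = d/R = 1964/6371 = 0.30827 rad; initial bearing θ = 3.1940 rad.
sin φ₂ = sin φ₁ cos δ + cos φ₁ sin δ cos θ = (0.9391)(0.9529) + (0.3435)(0.3034)(-0.9986) = 0.7908, so φ₂ = 52.26°.
Δλ = atan2(sin θ sin δ cos φ₁, cos δ − sin φ₁ sin φ₂) = atan2(-0.0055, 0.2102) = -1.487°.
λ₂ = 165.754° − 1.487° = 164.27°.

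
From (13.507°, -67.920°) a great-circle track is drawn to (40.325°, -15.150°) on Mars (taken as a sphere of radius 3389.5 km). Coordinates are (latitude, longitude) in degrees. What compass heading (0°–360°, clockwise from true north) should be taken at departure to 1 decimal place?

49.3°

With φ₁ = 0.2357, φ₂ = 0.7038, Δλ = 0.9210 rad, the forward-azimuth formula gives
θ = atan2( sin Δλ cos φ₂ , cos φ₁ sin φ₂ − sin φ₁ cos φ₂ cos Δλ ) = atan2(0.6070, 0.5215) = 49.33°.
So the initial bearing is 49.3°.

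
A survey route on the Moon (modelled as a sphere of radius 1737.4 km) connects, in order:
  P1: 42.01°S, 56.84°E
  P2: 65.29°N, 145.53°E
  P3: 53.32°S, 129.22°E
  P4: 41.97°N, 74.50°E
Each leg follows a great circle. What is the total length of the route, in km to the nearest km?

Leg P1→P2: central angle 2.2154 rad, distance 3849.0 km.
Leg P2→P3: central angle 2.0816 rad, distance 3616.6 km.
Leg P3→P4: central angle 1.8544 rad, distance 3221.8 km.
Total: 3849.0 + 3616.6 + 3221.8 ≈ 10687 km.

10687 km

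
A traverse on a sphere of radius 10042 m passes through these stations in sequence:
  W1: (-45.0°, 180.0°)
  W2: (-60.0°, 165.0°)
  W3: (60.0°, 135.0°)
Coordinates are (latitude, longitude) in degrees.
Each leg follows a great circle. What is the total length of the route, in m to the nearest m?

Leg W1→W2: central angle 0.3049 rad, distance 3061.7 m.
Leg W2→W3: central angle 2.1335 rad, distance 21424.8 m.
Total: 3061.7 + 21424.8 ≈ 24487 m.

24487 m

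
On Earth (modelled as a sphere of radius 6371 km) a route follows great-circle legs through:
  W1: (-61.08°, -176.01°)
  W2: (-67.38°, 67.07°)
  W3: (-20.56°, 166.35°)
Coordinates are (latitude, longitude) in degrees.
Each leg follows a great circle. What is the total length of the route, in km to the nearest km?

Leg W1→W2: central angle 0.7616 rad, distance 4851.9 km.
Leg W2→W3: central angle 1.3015 rad, distance 8291.5 km.
Total: 4851.9 + 8291.5 ≈ 13143 km.

13143 km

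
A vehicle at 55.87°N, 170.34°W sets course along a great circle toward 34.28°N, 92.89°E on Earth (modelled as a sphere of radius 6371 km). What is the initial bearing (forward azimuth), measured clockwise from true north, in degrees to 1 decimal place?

Δλ = -96.770° = -1.6890 rad.
y = sin Δλ · cos φ₂ = (-0.9930)(0.8263) = -0.8205
x = cos φ₁ sin φ₂ − sin φ₁ cos φ₂ cos Δλ = (0.5611)(0.5632) − (0.8278)(0.8263)(-0.1179) = 0.3966
θ = atan2(y, x) = -64.20°; adding 360° gives 295.8°.

295.8°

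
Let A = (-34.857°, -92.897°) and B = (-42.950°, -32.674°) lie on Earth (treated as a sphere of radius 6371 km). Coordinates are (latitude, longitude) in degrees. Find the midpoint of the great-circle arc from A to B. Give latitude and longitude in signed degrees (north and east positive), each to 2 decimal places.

-43.00°, -64.68°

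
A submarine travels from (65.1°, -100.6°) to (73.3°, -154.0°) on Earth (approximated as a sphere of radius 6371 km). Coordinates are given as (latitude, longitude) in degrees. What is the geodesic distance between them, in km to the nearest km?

Let φ₁ = 1.1362 rad, φ₂ = 1.2793 rad, and Δλ = -0.9320 rad.
Haversine: a = sin²(Δφ/2) + cos φ₁ cos φ₂ sin²(Δλ/2) = 0.0051 + (0.4210)(0.2874)(0.2019) = 0.02954.
Central angle c = 2·arcsin(√a) = 0.34545 rad.
Distance = R·c = 6371 × 0.3454 ≈ 2201 km.

2201 km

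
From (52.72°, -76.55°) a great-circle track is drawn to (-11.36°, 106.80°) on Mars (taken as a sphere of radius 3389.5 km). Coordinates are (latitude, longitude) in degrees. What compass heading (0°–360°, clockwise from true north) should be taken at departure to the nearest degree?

With φ₁ = 0.9201, φ₂ = -0.1983, Δλ = -3.0831 rad, the forward-azimuth formula gives
θ = atan2( sin Δλ cos φ₂ , cos φ₁ sin φ₂ − sin φ₁ cos φ₂ cos Δλ ) = atan2(-0.0573, 0.6595) = -4.97°.
Adding 360° brings this into [0°, 360°): 355°.

355°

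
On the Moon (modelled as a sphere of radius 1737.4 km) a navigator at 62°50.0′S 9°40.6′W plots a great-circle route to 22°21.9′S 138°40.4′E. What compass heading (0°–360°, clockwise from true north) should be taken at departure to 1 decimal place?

151.0°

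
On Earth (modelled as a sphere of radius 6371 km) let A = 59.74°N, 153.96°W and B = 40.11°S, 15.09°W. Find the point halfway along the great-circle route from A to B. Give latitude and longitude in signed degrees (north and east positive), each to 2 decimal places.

The central angle between A and B is δ = 2.5807 rad.
With f = 0.5, the slerp weights are sin((1−f)δ)/sin δ = 1.8064 and sin(fδ)/sin δ = 1.8064.
Weighted sum of the unit vectors: (1.8064)·(-0.4528,-0.2212,0.8637) + (1.8064)·(0.7384,-0.1991,-0.6443) = (0.5160, -0.7593, 0.3965).
Converting back: φ = atan2(z, √(x²+y²)) = 23.36°, λ = atan2(y, x) = -55.80°.

23.36°, -55.80°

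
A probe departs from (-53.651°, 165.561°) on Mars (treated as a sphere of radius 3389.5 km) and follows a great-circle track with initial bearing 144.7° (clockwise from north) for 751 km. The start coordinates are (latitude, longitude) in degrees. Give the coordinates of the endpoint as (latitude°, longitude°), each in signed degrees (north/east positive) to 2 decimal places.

Angular distance δ = d/R = 751/3389.5 = 0.22157 rad; initial bearing θ = 2.5255 rad.
sin φ₂ = sin φ₁ cos δ + cos φ₁ sin δ cos θ = (-0.8054)(0.9756) + (0.5927)(0.2198)(-0.8161) = -0.8920, so φ₂ = -63.13°.
Δλ = atan2(sin θ sin δ cos φ₁, cos δ − sin φ₁ sin φ₂) = atan2(0.0753, 0.2571) = 16.318°.
λ₂ = 165.561° + 16.318° = 181.88° → -178.12° after wrapping to (−180°, 180°].

-63.13°, -178.12°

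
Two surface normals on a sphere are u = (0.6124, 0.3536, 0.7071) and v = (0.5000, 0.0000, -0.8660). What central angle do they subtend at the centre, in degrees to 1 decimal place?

107.8°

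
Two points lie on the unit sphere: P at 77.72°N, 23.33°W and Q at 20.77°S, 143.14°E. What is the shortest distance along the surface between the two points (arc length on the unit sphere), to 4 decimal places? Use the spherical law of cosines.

2.1411

In radians: φ₁ = 1.3565, φ₂ = -0.3625, Δλ = 166.470° = 2.9054 rad.
cos c = sin φ₁ sin φ₂ + cos φ₁ cos φ₂ cos Δλ = (0.9771)(-0.3546) + (0.2127)(0.9350)(-0.9722) = -0.53985,
so c = arccos(-0.53985) = 2.14106 rad.
On the unit sphere the arc length equals the central angle: 2.1411.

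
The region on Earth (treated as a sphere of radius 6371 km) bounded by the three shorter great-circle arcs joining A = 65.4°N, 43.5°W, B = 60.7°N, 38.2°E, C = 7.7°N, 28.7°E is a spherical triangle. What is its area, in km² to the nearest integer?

11743597 km²

Side lengths (central angles): a = 0.9333, b = 1.3203, c = 0.6053 rad; semiperimeter s = 1.4294.
By l'Huilier's theorem, tan(E/4) = √[tan(s/2) tan((s−a)/2) tan((s−b)/2) tan((s−c)/2)], giving spherical excess E = 0.2893 rad.
Area = E·R² = 0.2893 × (6371)² ≈ 11743597 km².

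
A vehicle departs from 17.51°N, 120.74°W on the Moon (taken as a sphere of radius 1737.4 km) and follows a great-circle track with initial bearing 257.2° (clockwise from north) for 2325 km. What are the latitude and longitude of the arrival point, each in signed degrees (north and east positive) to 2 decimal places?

Angular distance δ = d/R = 2325/1737.4 = 1.33821 rad; initial bearing θ = 4.4890 rad.
sin φ₂ = sin φ₁ cos δ + cos φ₁ sin δ cos θ = (0.3009)(0.2305) + (0.9537)(0.9731)(-0.2215) = -0.1362, so φ₂ = -7.83°.
Δλ = atan2(sin θ sin δ cos φ₁, cos δ − sin φ₁ sin φ₂) = atan2(-0.9049, 0.2715) = -73.300°.
λ₂ = -120.740° − 73.300° = -194.04° → 165.96° after wrapping to (−180°, 180°].

-7.83°, 165.96°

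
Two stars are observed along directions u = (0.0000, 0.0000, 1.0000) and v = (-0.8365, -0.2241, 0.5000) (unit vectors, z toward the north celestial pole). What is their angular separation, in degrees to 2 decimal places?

60.00°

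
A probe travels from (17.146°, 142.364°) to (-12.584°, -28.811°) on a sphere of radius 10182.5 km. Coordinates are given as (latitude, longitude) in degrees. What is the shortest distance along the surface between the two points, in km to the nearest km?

With latitudes φ₁ = 17.146°, φ₂ = -12.584° and longitude difference Δλ = -171.175°:
cos c = sin φ₁ sin φ₂ + cos φ₁ cos φ₂ cos Δλ = (0.2948)(-0.2179) + (0.9556)(0.9760)(-0.9882) = -0.98579,
so c = arccos(-0.98579) = 2.97282 rad.
Distance = R·c = 10182.5 × 2.9728 ≈ 30271 km.

30271 km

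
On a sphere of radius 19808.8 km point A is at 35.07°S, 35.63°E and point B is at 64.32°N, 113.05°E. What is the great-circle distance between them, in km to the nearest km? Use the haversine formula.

40153 km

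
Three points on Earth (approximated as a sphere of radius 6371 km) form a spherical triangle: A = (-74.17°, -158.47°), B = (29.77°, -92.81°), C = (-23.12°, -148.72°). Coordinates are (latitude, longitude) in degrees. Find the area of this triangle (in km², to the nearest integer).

27627948 km²

Side lengths (central angles): a = 1.3155, b = 0.8956, c = 1.9607 rad; semiperimeter s = 2.0859.
By l'Huilier's theorem, tan(E/4) = √[tan(s/2) tan((s−a)/2) tan((s−b)/2) tan((s−c)/2)], giving spherical excess E = 0.6807 rad.
Area = E·R² = 0.6807 × (6371)² ≈ 27627948 km².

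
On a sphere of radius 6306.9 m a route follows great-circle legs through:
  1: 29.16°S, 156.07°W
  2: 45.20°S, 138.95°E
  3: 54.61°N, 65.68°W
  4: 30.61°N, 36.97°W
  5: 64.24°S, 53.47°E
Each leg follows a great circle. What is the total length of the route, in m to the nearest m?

40004 m

Leg 1→2: central angle 0.9198 rad, distance 5801.1 m.
Leg 2→3: central angle 2.8222 rad, distance 17799.1 m.
Leg 3→4: central angle 0.5505 rad, distance 3471.9 m.
Leg 4→5: central angle 2.0504 rad, distance 12931.9 m.
Total: 5801.1 + 17799.1 + 3471.9 + 12931.9 ≈ 40004 m.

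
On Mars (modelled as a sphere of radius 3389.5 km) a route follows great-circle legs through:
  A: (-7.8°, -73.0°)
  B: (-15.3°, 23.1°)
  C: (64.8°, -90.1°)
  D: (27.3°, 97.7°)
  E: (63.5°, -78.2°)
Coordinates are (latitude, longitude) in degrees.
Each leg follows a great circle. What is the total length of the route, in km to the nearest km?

Leg A→B: central angle 1.6366 rad, distance 5547.2 km.
Leg B→C: central angle 1.9829 rad, distance 6721.1 km.
Leg C→D: central angle 1.5306 rad, distance 5188.1 km.
Leg D→E: central angle 1.5558 rad, distance 5273.4 km.
Total: 5547.2 + 6721.1 + 5188.1 + 5273.4 ≈ 22730 km.

22730 km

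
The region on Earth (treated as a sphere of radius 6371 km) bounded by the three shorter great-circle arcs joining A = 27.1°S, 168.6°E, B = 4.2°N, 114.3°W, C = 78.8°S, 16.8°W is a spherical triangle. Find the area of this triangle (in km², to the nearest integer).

Side lengths (central angles): a = 1.6681, b = 1.2925, c = 1.4052 rad; semiperimeter s = 2.1829.
By l'Huilier's theorem, tan(E/4) = √[tan(s/2) tan((s−a)/2) tan((s−b)/2) tan((s−c)/2)], giving spherical excess E = 1.2194 rad.
Area = E·R² = 1.2194 × (6371)² ≈ 49493220 km².

49493220 km²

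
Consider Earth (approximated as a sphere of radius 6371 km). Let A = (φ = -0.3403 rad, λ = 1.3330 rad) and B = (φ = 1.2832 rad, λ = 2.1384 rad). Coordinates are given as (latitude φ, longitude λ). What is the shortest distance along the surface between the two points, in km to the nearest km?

10869 km

In radians: φ₁ = -0.3403, φ₂ = 1.2832, Δλ = 46.146° = 0.8054 rad.
Haversine: a = sin²(Δφ/2) + cos φ₁ cos φ₂ sin²(Δλ/2) = 0.5263 + (0.9427)(0.2836)(0.1536) = 0.56741.
Central angle c = 2·arcsin(√a) = 1.70602 rad.
Distance = R·c = 6371 × 1.7060 ≈ 10869 km.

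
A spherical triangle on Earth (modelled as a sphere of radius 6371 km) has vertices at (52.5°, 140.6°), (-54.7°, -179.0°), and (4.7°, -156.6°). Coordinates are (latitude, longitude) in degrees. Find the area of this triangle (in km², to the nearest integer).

Side lengths (central angles): a = 1.0865, b = 1.2214, c = 1.9602 rad; semiperimeter s = 2.1340.
By l'Huilier's theorem, tan(E/4) = √[tan(s/2) tan((s−a)/2) tan((s−b)/2) tan((s−c)/2)], giving spherical excess E = 0.8346 rad.
Area = E·R² = 0.8346 × (6371)² ≈ 33874591 km².

33874591 km²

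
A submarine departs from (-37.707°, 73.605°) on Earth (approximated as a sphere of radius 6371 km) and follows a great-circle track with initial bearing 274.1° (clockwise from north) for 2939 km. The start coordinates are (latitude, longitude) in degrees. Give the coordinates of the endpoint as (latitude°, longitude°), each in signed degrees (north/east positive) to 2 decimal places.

Angular distance δ = d/R = 2939/6371 = 0.46131 rad; initial bearing θ = 4.7839 rad.
sin φ₂ = sin φ₁ cos δ + cos φ₁ sin δ cos θ = (-0.6116)(0.8955) + (0.7911)(0.4451)(0.0715) = -0.5225, so φ₂ = -31.50°.
Δλ = atan2(sin θ sin δ cos φ₁, cos δ − sin φ₁ sin φ₂) = atan2(-0.3513, 0.5759) = -31.381°.
λ₂ = 73.605° − 31.381° = 42.22°.

-31.50°, 42.22°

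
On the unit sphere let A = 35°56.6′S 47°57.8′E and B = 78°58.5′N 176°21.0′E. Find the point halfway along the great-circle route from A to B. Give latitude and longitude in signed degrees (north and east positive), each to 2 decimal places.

29.17°, 60.21°

The central angle between A and B is δ = 2.3081 rad.
With f = 0.5, the slerp weights are sin((1−f)δ)/sin δ = 1.2352 and sin(fδ)/sin δ = 1.2352.
Weighted sum of the unit vectors: (1.2352)·(0.5421,0.6013,-0.5870) + (1.2352)·(-0.1908,0.0122,0.9815) = (0.4339, 0.7578, 0.4874).
Converting back: φ = atan2(z, √(x²+y²)) = 29.17°, λ = atan2(y, x) = 60.21°.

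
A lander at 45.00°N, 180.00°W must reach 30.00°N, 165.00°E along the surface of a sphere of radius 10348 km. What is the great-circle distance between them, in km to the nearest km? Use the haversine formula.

Let φ₁ = 0.7854 rad, φ₂ = 0.5236 rad, and Δλ = -0.2618 rad.
Haversine: a = sin²(Δφ/2) + cos φ₁ cos φ₂ sin²(Δλ/2) = 0.0170 + (0.7071)(0.8660)(0.0170) = 0.02747.
Central angle c = 2·arcsin(√a) = 0.33302 rad.
Distance = R·c = 10348 × 0.3330 ≈ 3446 km.

3446 km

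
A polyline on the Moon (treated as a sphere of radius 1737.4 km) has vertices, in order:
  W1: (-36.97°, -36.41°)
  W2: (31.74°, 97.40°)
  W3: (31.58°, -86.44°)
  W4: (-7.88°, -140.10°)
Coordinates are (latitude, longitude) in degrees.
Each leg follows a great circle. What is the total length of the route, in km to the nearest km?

Leg W1→W2: central angle 2.4763 rad, distance 4302.3 km.
Leg W2→W3: central angle 2.0346 rad, distance 3535.0 km.
Leg W3→W4: central angle 1.1282 rad, distance 1960.2 km.
Total: 4302.3 + 3535.0 + 1960.2 ≈ 9798 km.

9798 km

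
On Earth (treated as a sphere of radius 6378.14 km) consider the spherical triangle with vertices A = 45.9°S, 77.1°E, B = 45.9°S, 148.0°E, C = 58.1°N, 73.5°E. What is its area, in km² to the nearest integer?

48631097 km²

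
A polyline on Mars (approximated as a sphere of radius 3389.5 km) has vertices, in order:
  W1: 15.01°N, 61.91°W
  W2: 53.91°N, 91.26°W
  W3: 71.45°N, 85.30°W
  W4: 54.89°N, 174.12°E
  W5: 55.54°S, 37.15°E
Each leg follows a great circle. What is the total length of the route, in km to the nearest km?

15430 km

Leg W1→W2: central angle 0.7881 rad, distance 2671.2 km.
Leg W2→W3: central angle 0.3095 rad, distance 1049.0 km.
Leg W3→W4: central angle 0.7348 rad, distance 2490.7 km.
Leg W4→W5: central angle 2.7199 rad, distance 9219.1 km.
Total: 2671.2 + 1049.0 + 2490.7 + 9219.1 ≈ 15430 km.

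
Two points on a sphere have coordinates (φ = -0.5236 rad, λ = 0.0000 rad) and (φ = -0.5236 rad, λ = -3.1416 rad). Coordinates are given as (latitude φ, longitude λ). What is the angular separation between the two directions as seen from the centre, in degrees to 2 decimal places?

120.00°

In radians: φ₁ = -0.5236, φ₂ = -0.5236, Δλ = 180.000° = 3.1416 rad.
cos c = sin φ₁ sin φ₂ + cos φ₁ cos φ₂ cos Δλ = (-0.5000)(-0.5000) + (0.8660)(0.8660)(-1.0000) = -0.50000,
so c = arccos(-0.50000) = 2.09439 rad.
So the angular separation is 120.00°.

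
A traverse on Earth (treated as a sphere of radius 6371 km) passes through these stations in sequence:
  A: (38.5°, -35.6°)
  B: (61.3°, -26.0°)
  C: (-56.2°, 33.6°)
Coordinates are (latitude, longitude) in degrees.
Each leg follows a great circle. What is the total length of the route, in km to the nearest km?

Leg A→B: central angle 0.4113 rad, distance 2620.4 km.
Leg B→C: central angle 2.2065 rad, distance 14057.3 km.
Total: 2620.4 + 14057.3 ≈ 16678 km.

16678 km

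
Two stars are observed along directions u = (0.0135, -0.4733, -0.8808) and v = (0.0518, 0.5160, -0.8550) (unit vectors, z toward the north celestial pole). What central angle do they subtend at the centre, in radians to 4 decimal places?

1.0361 rad

u·v = 0.5096; |u| = 1.0000, |v| = 1.0000.
cos θ = (u·v)/(|u||v|) = 0.5096, so θ = 1.0361 rad.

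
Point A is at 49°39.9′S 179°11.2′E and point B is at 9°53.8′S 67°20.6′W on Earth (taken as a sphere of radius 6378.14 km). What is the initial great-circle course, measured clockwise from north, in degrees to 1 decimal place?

114.4°

With φ₁ = -0.8668, φ₂ = -0.1727, Δλ = 1.9804 rad, the forward-azimuth formula gives
θ = atan2( sin Δλ cos φ₂ , cos φ₁ sin φ₂ − sin φ₁ cos φ₂ cos Δλ ) = atan2(0.9036, -0.4103) = 114.42°.
So the initial bearing is 114.4°.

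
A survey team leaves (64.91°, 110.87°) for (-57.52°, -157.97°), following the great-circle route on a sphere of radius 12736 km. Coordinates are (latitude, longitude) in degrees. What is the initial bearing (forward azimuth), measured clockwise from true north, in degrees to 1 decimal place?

122.9°

Δλ = 91.160° = 1.5910 rad.
y = sin Δλ · cos φ₂ = (0.9998)(0.5370) = 0.5369
x = cos φ₁ sin φ₂ − sin φ₁ cos φ₂ cos Δλ = (0.4240)(-0.8436) − (0.9056)(0.5370)(-0.0202) = -0.3479
θ = atan2(y, x) = 122.94°, so the bearing is 122.9°.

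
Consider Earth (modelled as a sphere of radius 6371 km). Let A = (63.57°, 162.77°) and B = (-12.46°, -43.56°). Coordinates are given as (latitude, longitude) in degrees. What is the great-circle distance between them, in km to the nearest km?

13971 km

In radians: φ₁ = 1.1095, φ₂ = -0.2175, Δλ = 153.670° = 2.6820 rad.
cos c = sin φ₁ sin φ₂ + cos φ₁ cos φ₂ cos Δλ = (0.8955)(-0.2158) + (0.4451)(0.9764)(-0.8963) = -0.58274,
so c = arccos(-0.58274) = 2.19289 rad.
Distance = R·c = 6371 × 2.1929 ≈ 13971 km.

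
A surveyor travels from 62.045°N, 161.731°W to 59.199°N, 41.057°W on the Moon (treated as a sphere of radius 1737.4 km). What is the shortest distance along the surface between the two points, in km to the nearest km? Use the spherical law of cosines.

1531 km

In radians: φ₁ = 1.0829, φ₂ = 1.0332, Δλ = 120.674° = 2.1062 rad.
cos c = sin φ₁ sin φ₂ + cos φ₁ cos φ₂ cos Δλ = (0.8833)(0.8590) + (0.4688)(0.5121)(-0.5102) = 0.63627,
so c = arccos(0.63627) = 0.88115 rad.
Distance = R·c = 1737.4 × 0.8811 ≈ 1531 km.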